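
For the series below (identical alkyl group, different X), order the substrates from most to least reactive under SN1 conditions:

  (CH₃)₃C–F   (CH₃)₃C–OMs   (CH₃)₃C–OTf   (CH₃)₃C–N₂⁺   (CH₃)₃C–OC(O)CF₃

(CH₃)₃C–N₂⁺ > (CH₃)₃C–OTf > (CH₃)₃C–OMs > (CH₃)₃C–OC(O)CF₃ > (CH₃)₃C–F

Identical carbon frameworks mean the comparison reduces to leaving-group quality.
Leaving-group ability tracks the stability of the departed species; conjugate-acid pKₐ is the usual yardstick (lower pKₐ → better LG).
(CH₃)₃C–N₂⁺ loses N₂: no meaningful conjugate acid; N₂ departs as an exceptionally stable neutral molecule
(CH₃)₃C–OTf loses OTf⁻: pKₐ(CF₃SO₃H (triflic acid)) ≈ -14
(CH₃)₃C–OMs loses OMs⁻: pKₐ(CH₃SO₃H (MsOH)) ≈ -1.9
(CH₃)₃C–OC(O)CF₃ loses CF₃COO⁻: pKₐ(CF₃COOH) ≈ 0.2
(CH₃)₃C–F loses F⁻: pKₐ(HF) ≈ 3.2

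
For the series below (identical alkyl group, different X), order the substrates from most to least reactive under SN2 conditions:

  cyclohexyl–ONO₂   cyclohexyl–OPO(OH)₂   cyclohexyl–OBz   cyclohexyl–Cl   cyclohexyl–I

cyclohexyl–I > cyclohexyl–Cl > cyclohexyl–ONO₂ > cyclohexyl–OPO(OH)₂ > cyclohexyl–OBz

Same R in every case — rank the leaving groups.
A good leaving group is a weak base: the lower the pKₐ of its conjugate acid, the more readily it departs.
cyclohexyl–I loses I⁻: pKₐ(HI) ≈ -10
cyclohexyl–Cl loses Cl⁻: pKₐ(HCl) ≈ -7
cyclohexyl–ONO₂ loses NO₃⁻: pKₐ(HNO₃) ≈ -1.3
cyclohexyl–OPO(OH)₂ loses H₂PO₄⁻: pKₐ(H₃PO₄) ≈ 2.1
cyclohexyl–OBz loses PhCOO⁻: pKₐ(C₆H₅COOH) ≈ 4.2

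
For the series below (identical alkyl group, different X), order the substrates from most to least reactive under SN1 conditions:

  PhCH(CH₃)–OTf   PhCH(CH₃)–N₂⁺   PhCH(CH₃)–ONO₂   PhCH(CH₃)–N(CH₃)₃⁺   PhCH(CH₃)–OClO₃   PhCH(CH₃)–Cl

PhCH(CH₃)–N₂⁺ > PhCH(CH₃)–OTf > PhCH(CH₃)–OClO₃ > PhCH(CH₃)–Cl > PhCH(CH₃)–ONO₂ > PhCH(CH₃)–N(CH₃)₃⁺

Same R in every case — rank the leaving groups.
A good leaving group is a weak base: the lower the pKₐ of its conjugate acid, the more readily it departs.
PhCH(CH₃)–N₂⁺ loses N₂: no meaningful conjugate acid; N₂ departs as an exceptionally stable neutral molecule
PhCH(CH₃)–OTf loses OTf⁻: pKₐ(CF₃SO₃H (triflic acid)) ≈ -14
PhCH(CH₃)–OClO₃ loses ClO₄⁻: pKₐ(HClO₄) ≈ -10
PhCH(CH₃)–Cl loses Cl⁻: pKₐ(HCl) ≈ -7
PhCH(CH₃)–ONO₂ loses NO₃⁻: pKₐ(HNO₃) ≈ -1.3
PhCH(CH₃)–N(CH₃)₃⁺ loses NR'₃: pKₐ(R'₃NH⁺) ≈ 10.7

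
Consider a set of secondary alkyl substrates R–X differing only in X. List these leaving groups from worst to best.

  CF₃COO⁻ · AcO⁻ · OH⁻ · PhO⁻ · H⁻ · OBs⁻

H⁻ < OH⁻ < PhO⁻ < AcO⁻ < CF₃COO⁻ < OBs⁻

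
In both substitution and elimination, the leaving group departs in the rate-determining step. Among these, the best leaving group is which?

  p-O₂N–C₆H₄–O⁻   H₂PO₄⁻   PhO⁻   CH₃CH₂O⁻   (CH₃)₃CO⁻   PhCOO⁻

Rank by basicity of the departing species: weakest base leaves most easily.
H₂PO₄⁻: pKₐ(H₃PO₄) ≈ 2.1
PhCOO⁻: pKₐ(C₆H₅COOH) ≈ 4.2
p-O₂N–C₆H₄–O⁻: pKₐ(p-nitrophenol) ≈ 7.2
PhO⁻: pKₐ(C₆H₅OH (phenol)) ≈ 10
CH₃CH₂O⁻: pKₐ(CH₃CH₂OH) ≈ 16
(CH₃)₃CO⁻: pKₐ(t-BuOH) ≈ 18

H₂PO₄⁻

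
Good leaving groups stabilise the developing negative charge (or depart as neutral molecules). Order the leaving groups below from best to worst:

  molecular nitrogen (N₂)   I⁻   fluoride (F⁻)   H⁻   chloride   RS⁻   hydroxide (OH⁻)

A good leaving group is a weak base: the lower the pKₐ of its conjugate acid, the more readily it departs.
molecular nitrogen (N₂): no meaningful conjugate acid; N₂ departs as an exceptionally stable neutral molecule
I⁻: pKₐ(HI) ≈ -10 — large, highly polarisable; very weak base
chloride: pKₐ(HCl) ≈ -7
fluoride (F⁻): pKₐ(HF) ≈ 3.2 — small and strongly basic; the poor halide leaving group
RS⁻: pKₐ(RSH (a thiol)) ≈ 10.5
hydroxide (OH⁻): pKₐ(H₂O) ≈ 15.7
H⁻: pKₐ(H₂) ≈ 36

molecular nitrogen (N₂) > I⁻ > chloride > fluoride (F⁻) > RS⁻ > hydroxide (OH⁻) > H⁻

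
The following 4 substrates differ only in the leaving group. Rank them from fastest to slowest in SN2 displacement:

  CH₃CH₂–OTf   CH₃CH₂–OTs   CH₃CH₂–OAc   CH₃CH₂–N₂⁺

CH₃CH₂–N₂⁺ > CH₃CH₂–OTf > CH₃CH₂–OTs > CH₃CH₂–OAc

The skeletons are identical, so relative rate is governed entirely by leaving-group ability.
Rank by basicity of the departing species: weakest base leaves most easily.
CH₃CH₂–N₂⁺ loses N₂: no meaningful conjugate acid; N₂ departs as an exceptionally stable neutral molecule
CH₃CH₂–OTf loses OTf⁻: pKₐ(CF₃SO₃H (triflic acid)) ≈ -14
CH₃CH₂–OTs loses OTs⁻: pKₐ(p-CH₃C₆H₄SO₃H (TsOH)) ≈ -2.8
CH₃CH₂–OAc loses AcO⁻: pKₐ(CH₃COOH) ≈ 4.8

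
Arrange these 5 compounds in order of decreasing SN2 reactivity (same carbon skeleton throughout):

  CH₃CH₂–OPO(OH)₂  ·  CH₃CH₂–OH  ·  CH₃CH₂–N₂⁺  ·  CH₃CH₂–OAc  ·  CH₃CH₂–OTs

With the same alkyl group throughout, only the leaving group differentiates the rates.
The more stable X⁻ (or X) is on its own — i.e. the weaker a base it is — the better a leaving group it makes.
CH₃CH₂–N₂⁺ loses N₂: no meaningful conjugate acid; N₂ departs as an exceptionally stable neutral molecule
CH₃CH₂–OTs loses OTs⁻: pKₐ(p-CH₃C₆H₄SO₃H (TsOH)) ≈ -2.8
CH₃CH₂–OPO(OH)₂ loses H₂PO₄⁻: pKₐ(H₃PO₄) ≈ 2.1
CH₃CH₂–OAc loses AcO⁻: pKₐ(CH₃COOH) ≈ 4.8
CH₃CH₂–OH loses OH⁻: pKₐ(H₂O) ≈ 15.7

CH₃CH₂–N₂⁺ > CH₃CH₂–OTs > CH₃CH₂–OPO(OH)₂ > CH₃CH₂–OAc > CH₃CH₂–OH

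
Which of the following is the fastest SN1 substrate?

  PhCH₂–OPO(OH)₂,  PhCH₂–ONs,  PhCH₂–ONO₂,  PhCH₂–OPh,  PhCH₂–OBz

Identical carbon frameworks mean the comparison reduces to leaving-group quality.
The more stable X⁻ (or X) is on its own — i.e. the weaker a base it is — the better a leaving group it makes.
PhCH₂–ONs loses ONs⁻: pKₐ(p-O₂NC₆H₄SO₃H) ≈ -3.5
PhCH₂–ONO₂ loses NO₃⁻: pKₐ(HNO₃) ≈ -1.3
PhCH₂–OPO(OH)₂ loses H₂PO₄⁻: pKₐ(H₃PO₄) ≈ 2.1
PhCH₂–OBz loses PhCOO⁻: pKₐ(C₆H₅COOH) ≈ 4.2
PhCH₂–OPh loses PhO⁻: pKₐ(C₆H₅OH (phenol)) ≈ 10

PhCH₂–ONs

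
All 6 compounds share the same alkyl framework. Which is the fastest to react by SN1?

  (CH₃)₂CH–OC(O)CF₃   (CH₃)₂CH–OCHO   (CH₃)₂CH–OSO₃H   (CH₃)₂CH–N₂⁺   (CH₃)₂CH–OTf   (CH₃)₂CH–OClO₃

(CH₃)₂CH–N₂⁺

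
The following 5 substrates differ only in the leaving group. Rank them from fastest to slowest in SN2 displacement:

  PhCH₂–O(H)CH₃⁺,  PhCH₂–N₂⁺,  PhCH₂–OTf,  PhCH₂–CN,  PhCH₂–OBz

With the same alkyl group throughout, only the leaving group differentiates the rates.
Leaving-group ability tracks the stability of the departed species; conjugate-acid pKₐ is the usual yardstick (lower pKₐ → better LG).
PhCH₂–N₂⁺ loses N₂: no meaningful conjugate acid; N₂ departs as an exceptionally stable neutral molecule
PhCH₂–OTf loses OTf⁻: pKₐ(CF₃SO₃H (triflic acid)) ≈ -14
PhCH₂–O(H)CH₃⁺ loses R'OH: pKₐ(R'OH₂⁺) ≈ -2.4
PhCH₂–OBz loses PhCOO⁻: pKₐ(C₆H₅COOH) ≈ 4.2
PhCH₂–CN loses CN⁻: pKₐ(HCN) ≈ 9.2

PhCH₂–N₂⁺ > PhCH₂–OTf > PhCH₂–O(H)CH₃⁺ > PhCH₂–OBz > PhCH₂–CN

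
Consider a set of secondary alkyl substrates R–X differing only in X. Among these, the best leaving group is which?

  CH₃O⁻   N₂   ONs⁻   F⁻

N₂

N₂: no meaningful conjugate acid; N₂ departs as an exceptionally stable neutral molecule
ONs⁻: pKₐ(p-O₂NC₆H₄SO₃H) ≈ -3.5
F⁻: pKₐ(HF) ≈ 3.2
CH₃O⁻: pKₐ(CH₃OH) ≈ 15.5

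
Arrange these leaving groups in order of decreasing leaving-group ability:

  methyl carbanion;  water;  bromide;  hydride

bromide > water > hydride > methyl carbanion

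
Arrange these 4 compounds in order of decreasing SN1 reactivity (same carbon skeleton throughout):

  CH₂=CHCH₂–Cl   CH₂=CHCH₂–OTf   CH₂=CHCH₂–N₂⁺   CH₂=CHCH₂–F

CH₂=CHCH₂–N₂⁺ > CH₂=CHCH₂–OTf > CH₂=CHCH₂–Cl > CH₂=CHCH₂–F

Identical carbon frameworks mean the comparison reduces to leaving-group quality.
The more stable X⁻ (or X) is on its own — i.e. the weaker a base it is — the better a leaving group it makes.
CH₂=CHCH₂–N₂⁺ loses N₂: no meaningful conjugate acid; N₂ departs as an exceptionally stable neutral molecule
CH₂=CHCH₂–OTf loses OTf⁻: pKₐ(CF₃SO₃H (triflic acid)) ≈ -14
CH₂=CHCH₂–Cl loses Cl⁻: pKₐ(HCl) ≈ -7
CH₂=CHCH₂–F loses F⁻: pKₐ(HF) ≈ 3.2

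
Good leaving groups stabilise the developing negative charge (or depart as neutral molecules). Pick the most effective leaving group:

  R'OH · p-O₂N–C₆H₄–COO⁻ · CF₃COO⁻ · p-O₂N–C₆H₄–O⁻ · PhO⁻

R'OH

R'OH: pKₐ(R'OH₂⁺) ≈ -2.4
CF₃COO⁻: pKₐ(CF₃COOH) ≈ 0.2
p-O₂N–C₆H₄–COO⁻: pKₐ(p-nitrobenzoic acid) ≈ 3.4
p-O₂N–C₆H₄–O⁻: pKₐ(p-nitrophenol) ≈ 7.2
PhO⁻: pKₐ(C₆H₅OH (phenol)) ≈ 10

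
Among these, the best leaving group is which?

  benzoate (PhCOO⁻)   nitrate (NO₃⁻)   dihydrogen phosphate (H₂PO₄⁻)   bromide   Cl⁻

bromide

The more stable X⁻ (or X) is on its own — i.e. the weaker a base it is — the better a leaving group it makes.
bromide: pKₐ(HBr) ≈ -9
Cl⁻: pKₐ(HCl) ≈ -7
nitrate (NO₃⁻): pKₐ(HNO₃) ≈ -1.3
dihydrogen phosphate (H₂PO₄⁻): pKₐ(H₃PO₄) ≈ 2.1
benzoate (PhCOO⁻): pKₐ(C₆H₅COOH) ≈ 4.2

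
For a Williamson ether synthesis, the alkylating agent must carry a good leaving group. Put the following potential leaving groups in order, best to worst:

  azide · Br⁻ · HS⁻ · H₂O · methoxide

Br⁻ > H₂O > azide > HS⁻ > methoxide

A good leaving group is a weak base: the lower the pKₐ of its conjugate acid, the more readily it departs.
Br⁻: pKₐ(HBr) ≈ -9 — weak base; good leaving group
H₂O: pKₐ(H₃O⁺) ≈ -1.7
azide: pKₐ(HN₃) ≈ 4.7 — linear, resonance-stabilised
HS⁻: pKₐ(H₂S) ≈ 7 — larger and more polarisable than the oxygen analogue
methoxide: pKₐ(CH₃OH) ≈ 15.5 — strong base; alkoxides do not leave unassisted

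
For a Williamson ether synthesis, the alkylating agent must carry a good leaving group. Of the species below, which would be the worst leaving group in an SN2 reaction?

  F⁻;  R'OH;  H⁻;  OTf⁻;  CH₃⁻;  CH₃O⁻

Rank by basicity of the departing species: weakest base leaves most easily.
OTf⁻: pKₐ(CF₃SO₃H (triflic acid)) ≈ -14
R'OH: pKₐ(R'OH₂⁺) ≈ -2.4
F⁻: pKₐ(HF) ≈ 3.2
CH₃O⁻: pKₐ(CH₃OH) ≈ 15.5
H⁻: pKₐ(H₂) ≈ 36
CH₃⁻: pKₐ(CH₄) ≈ 48

CH₃⁻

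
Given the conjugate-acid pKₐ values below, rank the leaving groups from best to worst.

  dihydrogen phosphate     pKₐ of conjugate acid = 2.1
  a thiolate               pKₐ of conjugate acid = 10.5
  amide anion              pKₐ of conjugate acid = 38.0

dihydrogen phosphate > a thiolate > amide anion

Lower conjugate-acid pKₐ ⇒ weaker base ⇒ better leaving group.
Sorting by the given values: dihydrogen phosphate (2.1), a thiolate (10.5), amide anion (38.0).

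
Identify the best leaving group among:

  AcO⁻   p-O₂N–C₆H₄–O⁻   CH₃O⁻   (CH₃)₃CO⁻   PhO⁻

AcO⁻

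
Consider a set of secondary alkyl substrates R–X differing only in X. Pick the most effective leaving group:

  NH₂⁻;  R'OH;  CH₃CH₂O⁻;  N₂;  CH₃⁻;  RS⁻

N₂: no meaningful conjugate acid; N₂ departs as an exceptionally stable neutral molecule
R'OH: pKₐ(R'OH₂⁺) ≈ -2.4
RS⁻: pKₐ(RSH (a thiol)) ≈ 10.5
CH₃CH₂O⁻: pKₐ(CH₃CH₂OH) ≈ 16
NH₂⁻: pKₐ(NH₃) ≈ 38
CH₃⁻: pKₐ(CH₄) ≈ 48

N₂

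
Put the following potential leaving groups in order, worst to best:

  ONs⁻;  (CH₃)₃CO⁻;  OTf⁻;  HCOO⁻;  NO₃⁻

Rank by basicity of the departing species: weakest base leaves most easily.
OTf⁻: pKₐ(CF₃SO₃H (triflic acid)) ≈ -14 — charge spread over three oxygens and a CF₃ group; the premier leaving group in synthesis
ONs⁻: pKₐ(p-O₂NC₆H₄SO₃H) ≈ -3.5
NO₃⁻: pKₐ(HNO₃) ≈ -1.3
HCOO⁻: pKₐ(HCOOH) ≈ 3.8 — resonance-stabilised carboxylate
(CH₃)₃CO⁻: pKₐ(t-BuOH) ≈ 18 — bulky, strongly basic alkoxide
The question asks for worst first, so the sequence is read in increasing leaving-group ability.

(CH₃)₃CO⁻ < HCOO⁻ < NO₃⁻ < ONs⁻ < OTf⁻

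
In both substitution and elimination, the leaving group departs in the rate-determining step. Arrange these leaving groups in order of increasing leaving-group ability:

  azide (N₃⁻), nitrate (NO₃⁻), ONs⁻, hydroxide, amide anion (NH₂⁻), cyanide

amide anion (NH₂⁻) < hydroxide < cyanide < azide (N₃⁻) < nitrate (NO₃⁻) < ONs⁻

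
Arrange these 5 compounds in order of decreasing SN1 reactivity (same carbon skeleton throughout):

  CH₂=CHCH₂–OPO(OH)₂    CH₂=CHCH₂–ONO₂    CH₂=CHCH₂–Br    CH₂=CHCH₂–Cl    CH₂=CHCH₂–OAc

CH₂=CHCH₂–Br > CH₂=CHCH₂–Cl > CH₂=CHCH₂–ONO₂ > CH₂=CHCH₂–OPO(OH)₂ > CH₂=CHCH₂–OAc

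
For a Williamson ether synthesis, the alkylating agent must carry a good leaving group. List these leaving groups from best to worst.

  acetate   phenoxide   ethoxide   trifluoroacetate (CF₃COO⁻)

trifluoroacetate (CF₃COO⁻) > acetate > phenoxide > ethoxide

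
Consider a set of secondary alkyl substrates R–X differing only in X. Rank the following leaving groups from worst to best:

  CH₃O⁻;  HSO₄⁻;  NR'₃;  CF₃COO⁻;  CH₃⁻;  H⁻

CH₃⁻ < H⁻ < CH₃O⁻ < NR'₃ < CF₃COO⁻ < HSO₄⁻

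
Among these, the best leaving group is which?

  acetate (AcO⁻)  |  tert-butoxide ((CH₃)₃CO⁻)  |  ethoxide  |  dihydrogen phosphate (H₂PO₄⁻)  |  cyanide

The more stable X⁻ (or X) is on its own — i.e. the weaker a base it is — the better a leaving group it makes.
dihydrogen phosphate (H₂PO₄⁻): pKₐ(H₃PO₄) ≈ 2.1
acetate (AcO⁻): pKₐ(CH₃COOH) ≈ 4.8
cyanide: pKₐ(HCN) ≈ 9.2
ethoxide: pKₐ(CH₃CH₂OH) ≈ 16
tert-butoxide ((CH₃)₃CO⁻): pKₐ(t-BuOH) ≈ 18

dihydrogen phosphate (H₂PO₄⁻)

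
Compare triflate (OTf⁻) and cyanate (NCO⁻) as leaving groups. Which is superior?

triflate (OTf⁻)

triflate (OTf⁻) is the better leaving group.
pKₐ(CF₃SO₃H (triflic acid)) ≈ -14 versus pKₐ(HOCN) ≈ 3.5: triflate (OTf⁻) is the much weaker base.
Charge spread over three oxygens and a CF₃ group; the premier leaving group in synthesis.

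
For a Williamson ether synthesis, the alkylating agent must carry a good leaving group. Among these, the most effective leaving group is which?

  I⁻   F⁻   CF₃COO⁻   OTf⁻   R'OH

OTf⁻

The more stable X⁻ (or X) is on its own — i.e. the weaker a base it is — the better a leaving group it makes.
OTf⁻: pKₐ(CF₃SO₃H (triflic acid)) ≈ -14
I⁻: pKₐ(HI) ≈ -10
R'OH: pKₐ(R'OH₂⁺) ≈ -2.4
CF₃COO⁻: pKₐ(CF₃COOH) ≈ 0.2
F⁻: pKₐ(HF) ≈ 3.2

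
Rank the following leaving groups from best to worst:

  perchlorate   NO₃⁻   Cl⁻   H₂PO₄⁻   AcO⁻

The more stable X⁻ (or X) is on its own — i.e. the weaker a base it is — the better a leaving group it makes.
perchlorate: pKₐ(HClO₄) ≈ -10
Cl⁻: pKₐ(HCl) ≈ -7
NO₃⁻: pKₐ(HNO₃) ≈ -1.3
H₂PO₄⁻: pKₐ(H₃PO₄) ≈ 2.1
AcO⁻: pKₐ(CH₃COOH) ≈ 4.8

perchlorate > Cl⁻ > NO₃⁻ > H₂PO₄⁻ > AcO⁻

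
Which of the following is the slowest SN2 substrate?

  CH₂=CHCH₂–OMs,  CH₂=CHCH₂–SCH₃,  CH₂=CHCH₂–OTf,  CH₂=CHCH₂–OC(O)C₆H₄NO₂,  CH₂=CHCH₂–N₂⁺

With the same alkyl group throughout, only the leaving group differentiates the rates.
Rank by basicity of the departing species: weakest base leaves most easily.
CH₂=CHCH₂–N₂⁺ loses N₂: no meaningful conjugate acid; N₂ departs as an exceptionally stable neutral molecule
CH₂=CHCH₂–OTf loses OTf⁻: pKₐ(CF₃SO₃H (triflic acid)) ≈ -14
CH₂=CHCH₂–OMs loses OMs⁻: pKₐ(CH₃SO₃H (MsOH)) ≈ -1.9
CH₂=CHCH₂–OC(O)C₆H₄NO₂ loses p-O₂N–C₆H₄–COO⁻: pKₐ(p-nitrobenzoic acid) ≈ 3.4
CH₂=CHCH₂–SCH₃ loses RS⁻: pKₐ(RSH (a thiol)) ≈ 10.5

CH₂=CHCH₂–SCH₃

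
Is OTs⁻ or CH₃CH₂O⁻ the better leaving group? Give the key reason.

OTs⁻

OTs⁻ is the better leaving group.
pKₐ(p-CH₃C₆H₄SO₃H (TsOH)) ≈ -2.8 versus pKₐ(CH₃CH₂OH) ≈ 16: OTs⁻ is the much weaker base.
Resonance-delocalised arenesulfonate.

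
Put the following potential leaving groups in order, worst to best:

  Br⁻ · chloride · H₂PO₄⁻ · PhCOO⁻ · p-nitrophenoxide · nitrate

p-nitrophenoxide < PhCOO⁻ < H₂PO₄⁻ < nitrate < chloride < Br⁻

Rank by basicity of the departing species: weakest base leaves most easily.
Br⁻: pKₐ(HBr) ≈ -9 — weak base; good leaving group
chloride: pKₐ(HCl) ≈ -7 — moderately weak base
nitrate: pKₐ(HNO₃) ≈ -1.3
H₂PO₄⁻: pKₐ(H₃PO₄) ≈ 2.1
PhCOO⁻: pKₐ(C₆H₅COOH) ≈ 4.2 — aryl carboxylate
p-nitrophenoxide: pKₐ(p-nitrophenol) ≈ 7.2
Reversing gives the worst-to-best order requested.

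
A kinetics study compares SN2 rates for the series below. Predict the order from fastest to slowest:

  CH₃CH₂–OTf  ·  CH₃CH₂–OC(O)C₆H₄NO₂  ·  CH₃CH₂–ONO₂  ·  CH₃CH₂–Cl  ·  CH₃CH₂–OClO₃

Same R in every case — rank the leaving groups.
A good leaving group is a weak base: the lower the pKₐ of its conjugate acid, the more readily it departs.
CH₃CH₂–OTf loses OTf⁻: pKₐ(CF₃SO₃H (triflic acid)) ≈ -14
CH₃CH₂–OClO₃ loses ClO₄⁻: pKₐ(HClO₄) ≈ -10
CH₃CH₂–Cl loses Cl⁻: pKₐ(HCl) ≈ -7
CH₃CH₂–ONO₂ loses NO₃⁻: pKₐ(HNO₃) ≈ -1.3
CH₃CH₂–OC(O)C₆H₄NO₂ loses p-O₂N–C₆H₄–COO⁻: pKₐ(p-nitrobenzoic acid) ≈ 3.4

CH₃CH₂–OTf > CH₃CH₂–OClO₃ > CH₃CH₂–Cl > CH₃CH₂–ONO₂ > CH₃CH₂–OC(O)C₆H₄NO₂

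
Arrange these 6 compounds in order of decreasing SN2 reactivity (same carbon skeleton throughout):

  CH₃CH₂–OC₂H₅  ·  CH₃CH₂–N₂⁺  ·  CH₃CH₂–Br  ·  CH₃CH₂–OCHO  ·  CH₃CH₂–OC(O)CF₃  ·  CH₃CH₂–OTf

CH₃CH₂–N₂⁺ > CH₃CH₂–OTf > CH₃CH₂–Br > CH₃CH₂–OC(O)CF₃ > CH₃CH₂–OCHO > CH₃CH₂–OC₂H₅

Identical carbon frameworks mean the comparison reduces to leaving-group quality.
A good leaving group is a weak base: the lower the pKₐ of its conjugate acid, the more readily it departs.
CH₃CH₂–N₂⁺ loses N₂: no meaningful conjugate acid; N₂ departs as an exceptionally stable neutral molecule
CH₃CH₂–OTf loses OTf⁻: pKₐ(CF₃SO₃H (triflic acid)) ≈ -14
CH₃CH₂–Br loses Br⁻: pKₐ(HBr) ≈ -9
CH₃CH₂–OC(O)CF₃ loses CF₃COO⁻: pKₐ(CF₃COOH) ≈ 0.2
CH₃CH₂–OCHO loses HCOO⁻: pKₐ(HCOOH) ≈ 3.8
CH₃CH₂–OC₂H₅ loses CH₃CH₂O⁻: pKₐ(CH₃CH₂OH) ≈ 16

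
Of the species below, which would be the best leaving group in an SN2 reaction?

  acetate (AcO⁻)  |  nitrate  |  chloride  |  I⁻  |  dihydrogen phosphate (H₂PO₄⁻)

I⁻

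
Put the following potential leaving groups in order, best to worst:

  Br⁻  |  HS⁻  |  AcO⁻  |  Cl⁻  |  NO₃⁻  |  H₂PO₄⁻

Br⁻ > Cl⁻ > NO₃⁻ > H₂PO₄⁻ > AcO⁻ > HS⁻

Br⁻: pKₐ(HBr) ≈ -9 — weak base; good leaving group
Cl⁻: pKₐ(HCl) ≈ -7
NO₃⁻: pKₐ(HNO₃) ≈ -1.3 — resonance-delocalised over three oxygens
H₂PO₄⁻: pKₐ(H₃PO₄) ≈ 2.1
AcO⁻: pKₐ(CH₃COOH) ≈ 4.8 — resonance-stabilised but still a weak base
HS⁻: pKₐ(H₂S) ≈ 7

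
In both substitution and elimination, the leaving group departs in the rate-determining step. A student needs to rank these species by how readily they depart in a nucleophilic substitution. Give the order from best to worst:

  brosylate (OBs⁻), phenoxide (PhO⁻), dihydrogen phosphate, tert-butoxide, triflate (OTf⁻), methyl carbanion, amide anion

triflate (OTf⁻) > brosylate (OBs⁻) > dihydrogen phosphate > phenoxide (PhO⁻) > tert-butoxide > amide anion > methyl carbanion

The more stable X⁻ (or X) is on its own — i.e. the weaker a base it is — the better a leaving group it makes.
triflate (OTf⁻): pKₐ(CF₃SO₃H (triflic acid)) ≈ -14 — charge spread over three oxygens and a CF₃ group; the premier leaving group in synthesis
brosylate (OBs⁻): pKₐ(p-BrC₆H₄SO₃H) ≈ -2.8 — arenesulfonate with a p-bromo substituent
dihydrogen phosphate: pKₐ(H₃PO₄) ≈ 2.1
phenoxide (PhO⁻): pKₐ(C₆H₅OH (phenol)) ≈ 10 — resonance into the ring helps, but still a poor LG
tert-butoxide: pKₐ(t-BuOH) ≈ 18
amide anion: pKₐ(NH₃) ≈ 38 — extremely strong base; never a leaving group
methyl carbanion: pKₐ(CH₄) ≈ 48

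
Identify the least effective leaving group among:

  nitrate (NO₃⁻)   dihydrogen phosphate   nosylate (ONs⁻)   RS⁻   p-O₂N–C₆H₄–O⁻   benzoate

RS⁻

Rank by basicity of the departing species: weakest base leaves most easily.
nosylate (ONs⁻): pKₐ(p-O₂NC₆H₄SO₃H) ≈ -3.5
nitrate (NO₃⁻): pKₐ(HNO₃) ≈ -1.3
dihydrogen phosphate: pKₐ(H₃PO₄) ≈ 2.1
benzoate: pKₐ(C₆H₅COOH) ≈ 4.2
p-O₂N–C₆H₄–O⁻: pKₐ(p-nitrophenol) ≈ 7.2
RS⁻: pKₐ(RSH (a thiol)) ≈ 10.5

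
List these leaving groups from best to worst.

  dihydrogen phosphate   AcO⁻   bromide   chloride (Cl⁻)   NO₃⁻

bromide > chloride (Cl⁻) > NO₃⁻ > dihydrogen phosphate > AcO⁻

The more stable X⁻ (or X) is on its own — i.e. the weaker a base it is — the better a leaving group it makes.
bromide: pKₐ(HBr) ≈ -9
chloride (Cl⁻): pKₐ(HCl) ≈ -7
NO₃⁻: pKₐ(HNO₃) ≈ -1.3
dihydrogen phosphate: pKₐ(H₃PO₄) ≈ 2.1
AcO⁻: pKₐ(CH₃COOH) ≈ 4.8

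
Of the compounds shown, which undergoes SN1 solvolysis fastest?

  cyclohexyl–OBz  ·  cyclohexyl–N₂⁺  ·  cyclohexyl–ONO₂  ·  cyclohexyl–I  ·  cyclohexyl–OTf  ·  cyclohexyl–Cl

Identical carbon frameworks mean the comparison reduces to leaving-group quality.
Rank by basicity of the departing species: weakest base leaves most easily.
cyclohexyl–N₂⁺ loses N₂: no meaningful conjugate acid; N₂ departs as an exceptionally stable neutral molecule
cyclohexyl–OTf loses OTf⁻: pKₐ(CF₃SO₃H (triflic acid)) ≈ -14
cyclohexyl–I loses I⁻: pKₐ(HI) ≈ -10
cyclohexyl–Cl loses Cl⁻: pKₐ(HCl) ≈ -7
cyclohexyl–ONO₂ loses NO₃⁻: pKₐ(HNO₃) ≈ -1.3
cyclohexyl–OBz loses PhCOO⁻: pKₐ(C₆H₅COOH) ≈ 4.2

cyclohexyl–N₂⁺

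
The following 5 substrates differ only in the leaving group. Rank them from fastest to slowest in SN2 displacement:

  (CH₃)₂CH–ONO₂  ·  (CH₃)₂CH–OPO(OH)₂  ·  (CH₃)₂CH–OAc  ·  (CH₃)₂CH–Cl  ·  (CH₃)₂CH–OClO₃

Identical carbon frameworks mean the comparison reduces to leaving-group quality.
A good leaving group is a weak base: the lower the pKₐ of its conjugate acid, the more readily it departs.
(CH₃)₂CH–OClO₃ loses ClO₄⁻: pKₐ(HClO₄) ≈ -10
(CH₃)₂CH–Cl loses Cl⁻: pKₐ(HCl) ≈ -7
(CH₃)₂CH–ONO₂ loses NO₃⁻: pKₐ(HNO₃) ≈ -1.3
(CH₃)₂CH–OPO(OH)₂ loses H₂PO₄⁻: pKₐ(H₃PO₄) ≈ 2.1
(CH₃)₂CH–OAc loses AcO⁻: pKₐ(CH₃COOH) ≈ 4.8

(CH₃)₂CH–OClO₃ > (CH₃)₂CH–Cl > (CH₃)₂CH–ONO₂ > (CH₃)₂CH–OPO(OH)₂ > (CH₃)₂CH–OAc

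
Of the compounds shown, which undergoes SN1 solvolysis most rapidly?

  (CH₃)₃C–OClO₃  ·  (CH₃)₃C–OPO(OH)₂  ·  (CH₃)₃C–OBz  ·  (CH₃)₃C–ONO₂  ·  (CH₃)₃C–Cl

(CH₃)₃C–OClO₃

The skeletons are identical, so relative rate is governed entirely by leaving-group ability.
A good leaving group is a weak base: the lower the pKₐ of its conjugate acid, the more readily it departs.
(CH₃)₃C–OClO₃ loses ClO₄⁻: pKₐ(HClO₄) ≈ -10
(CH₃)₃C–Cl loses Cl⁻: pKₐ(HCl) ≈ -7
(CH₃)₃C–ONO₂ loses NO₃⁻: pKₐ(HNO₃) ≈ -1.3
(CH₃)₃C–OPO(OH)₂ loses H₂PO₄⁻: pKₐ(H₃PO₄) ≈ 2.1
(CH₃)₃C–OBz loses PhCOO⁻: pKₐ(C₆H₅COOH) ≈ 4.2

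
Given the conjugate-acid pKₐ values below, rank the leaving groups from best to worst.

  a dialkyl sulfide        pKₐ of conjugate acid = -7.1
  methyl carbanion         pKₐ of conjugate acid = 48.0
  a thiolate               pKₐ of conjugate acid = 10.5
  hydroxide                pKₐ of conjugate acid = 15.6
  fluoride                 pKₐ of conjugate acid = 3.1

a dialkyl sulfide > fluoride > a thiolate > hydroxide > methyl carbanion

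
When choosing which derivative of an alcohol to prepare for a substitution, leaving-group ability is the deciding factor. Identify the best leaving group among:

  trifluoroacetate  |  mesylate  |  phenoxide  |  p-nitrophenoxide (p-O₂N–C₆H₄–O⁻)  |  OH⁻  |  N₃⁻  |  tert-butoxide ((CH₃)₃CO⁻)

Leaving-group ability tracks the stability of the departed species; conjugate-acid pKₐ is the usual yardstick (lower pKₐ → better LG).
mesylate: pKₐ(CH₃SO₃H (MsOH)) ≈ -1.9
trifluoroacetate: pKₐ(CF₃COOH) ≈ 0.2
N₃⁻: pKₐ(HN₃) ≈ 4.7
p-nitrophenoxide (p-O₂N–C₆H₄–O⁻): pKₐ(p-nitrophenol) ≈ 7.2
phenoxide: pKₐ(C₆H₅OH (phenol)) ≈ 10
OH⁻: pKₐ(H₂O) ≈ 15.7
tert-butoxide ((CH₃)₃CO⁻): pKₐ(t-BuOH) ≈ 18

mesylate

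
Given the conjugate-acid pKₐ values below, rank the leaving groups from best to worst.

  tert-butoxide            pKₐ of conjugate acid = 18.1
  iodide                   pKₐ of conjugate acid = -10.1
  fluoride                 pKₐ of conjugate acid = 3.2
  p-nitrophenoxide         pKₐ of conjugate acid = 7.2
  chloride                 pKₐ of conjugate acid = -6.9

iodide > chloride > fluoride > p-nitrophenoxide > tert-butoxide

Lower conjugate-acid pKₐ ⇒ weaker base ⇒ better leaving group.
Sorting by the given values: iodide (-10.1), chloride (-6.9), fluoride (3.2), p-nitrophenoxide (7.2), tert-butoxide (18.1).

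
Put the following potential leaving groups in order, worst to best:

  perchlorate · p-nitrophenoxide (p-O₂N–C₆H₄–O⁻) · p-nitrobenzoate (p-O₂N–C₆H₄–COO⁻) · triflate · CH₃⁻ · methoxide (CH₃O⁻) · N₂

N₂: no meaningful conjugate acid; N₂ departs as an exceptionally stable neutral molecule
triflate: pKₐ(CF₃SO₃H (triflic acid)) ≈ -14 — charge spread over three oxygens and a CF₃ group; the premier leaving group in synthesis
perchlorate: pKₐ(HClO₄) ≈ -10
p-nitrobenzoate (p-O₂N–C₆H₄–COO⁻): pKₐ(p-nitrobenzoic acid) ≈ 3.4 — electron-withdrawing nitro group stabilises the carboxylate
p-nitrophenoxide (p-O₂N–C₆H₄–O⁻): pKₐ(p-nitrophenol) ≈ 7.2
methoxide (CH₃O⁻): pKₐ(CH₃OH) ≈ 15.5
CH₃⁻: pKₐ(CH₄) ≈ 48 — unstabilised carbanion; the worst conceivable leaving group
The question asks for worst first, so the sequence is read in increasing leaving-group ability.

CH₃⁻ < methoxide (CH₃O⁻) < p-nitrophenoxide (p-O₂N–C₆H₄–O⁻) < p-nitrobenzoate (p-O₂N–C₆H₄–COO⁻) < perchlorate < triflate < N₂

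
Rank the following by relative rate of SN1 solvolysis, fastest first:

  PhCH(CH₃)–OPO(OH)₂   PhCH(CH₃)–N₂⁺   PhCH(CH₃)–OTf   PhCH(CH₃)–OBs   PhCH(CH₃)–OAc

PhCH(CH₃)–N₂⁺ > PhCH(CH₃)–OTf > PhCH(CH₃)–OBs > PhCH(CH₃)–OPO(OH)₂ > PhCH(CH₃)–OAc

The skeletons are identical, so relative rate is governed entirely by leaving-group ability.
A good leaving group is a weak base: the lower the pKₐ of its conjugate acid, the more readily it departs.
PhCH(CH₃)–N₂⁺ loses N₂: no meaningful conjugate acid; N₂ departs as an exceptionally stable neutral molecule
PhCH(CH₃)–OTf loses OTf⁻: pKₐ(CF₃SO₃H (triflic acid)) ≈ -14
PhCH(CH₃)–OBs loses OBs⁻: pKₐ(p-BrC₆H₄SO₃H) ≈ -2.8
PhCH(CH₃)–OPO(OH)₂ loses H₂PO₄⁻: pKₐ(H₃PO₄) ≈ 2.1
PhCH(CH₃)–OAc loses AcO⁻: pKₐ(CH₃COOH) ≈ 4.8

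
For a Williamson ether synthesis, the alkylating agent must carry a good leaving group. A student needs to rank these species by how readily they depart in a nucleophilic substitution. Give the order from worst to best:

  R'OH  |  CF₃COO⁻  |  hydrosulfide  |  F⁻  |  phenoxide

phenoxide < hydrosulfide < F⁻ < CF₃COO⁻ < R'OH

The more stable X⁻ (or X) is on its own — i.e. the weaker a base it is — the better a leaving group it makes.
R'OH: pKₐ(R'OH₂⁺) ≈ -2.4
CF₃COO⁻: pKₐ(CF₃COOH) ≈ 0.2
F⁻: pKₐ(HF) ≈ 3.2
hydrosulfide: pKₐ(H₂S) ≈ 7
phenoxide: pKₐ(C₆H₅OH (phenol)) ≈ 10
Listed from poorest to best leaving group as asked.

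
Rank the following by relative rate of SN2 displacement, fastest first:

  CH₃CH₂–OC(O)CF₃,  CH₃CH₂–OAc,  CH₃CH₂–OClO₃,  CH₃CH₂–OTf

CH₃CH₂–OTf > CH₃CH₂–OClO₃ > CH₃CH₂–OC(O)CF₃ > CH₃CH₂–OAc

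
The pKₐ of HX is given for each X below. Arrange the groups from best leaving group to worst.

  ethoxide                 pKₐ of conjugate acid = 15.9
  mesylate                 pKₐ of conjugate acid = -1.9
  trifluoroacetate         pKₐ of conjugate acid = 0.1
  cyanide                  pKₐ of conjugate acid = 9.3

mesylate > trifluoroacetate > cyanide > ethoxide

Lower conjugate-acid pKₐ ⇒ weaker base ⇒ better leaving group.
Sorting by the given values: mesylate (-1.9), trifluoroacetate (0.1), cyanide (9.3), ethoxide (15.9).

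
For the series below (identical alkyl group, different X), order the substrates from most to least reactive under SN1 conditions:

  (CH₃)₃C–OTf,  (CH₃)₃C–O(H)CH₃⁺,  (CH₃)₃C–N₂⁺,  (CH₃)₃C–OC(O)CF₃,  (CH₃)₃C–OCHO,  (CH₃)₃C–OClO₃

(CH₃)₃C–N₂⁺ > (CH₃)₃C–OTf > (CH₃)₃C–OClO₃ > (CH₃)₃C–O(H)CH₃⁺ > (CH₃)₃C–OC(O)CF₃ > (CH₃)₃C–OCHO

With the same alkyl group throughout, only the leaving group differentiates the rates.
Leaving-group ability tracks the stability of the departed species; conjugate-acid pKₐ is the usual yardstick (lower pKₐ → better LG).
(CH₃)₃C–N₂⁺ loses N₂: no meaningful conjugate acid; N₂ departs as an exceptionally stable neutral molecule
(CH₃)₃C–OTf loses OTf⁻: pKₐ(CF₃SO₃H (triflic acid)) ≈ -14
(CH₃)₃C–OClO₃ loses ClO₄⁻: pKₐ(HClO₄) ≈ -10
(CH₃)₃C–O(H)CH₃⁺ loses R'OH: pKₐ(R'OH₂⁺) ≈ -2.4
(CH₃)₃C–OC(O)CF₃ loses CF₃COO⁻: pKₐ(CF₃COOH) ≈ 0.2
(CH₃)₃C–OCHO loses HCOO⁻: pKₐ(HCOOH) ≈ 3.8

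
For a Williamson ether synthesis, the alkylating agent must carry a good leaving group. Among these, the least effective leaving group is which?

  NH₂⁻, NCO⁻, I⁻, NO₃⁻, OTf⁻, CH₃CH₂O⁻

OTf⁻: pKₐ(CF₃SO₃H (triflic acid)) ≈ -14
I⁻: pKₐ(HI) ≈ -10
NO₃⁻: pKₐ(HNO₃) ≈ -1.3
NCO⁻: pKₐ(HOCN) ≈ 3.5
CH₃CH₂O⁻: pKₐ(CH₃CH₂OH) ≈ 16
NH₂⁻: pKₐ(NH₃) ≈ 38

NH₂⁻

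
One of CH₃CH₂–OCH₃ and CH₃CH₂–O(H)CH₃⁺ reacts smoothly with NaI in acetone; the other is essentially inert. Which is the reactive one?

CH₃CH₂–O(H)CH₃⁺

From CH₃CH₂–OCH₃ the departing group would be CH₃O⁻ (pKₐ(CH₃OH) ≈ 15.5). Strong base; alkoxides do not leave unassisted.
From CH₃CH₂–O(H)CH₃⁺ the leaving group is R'OH (pKₐ(R'OH₂⁺) ≈ -2.4). Neutral; leaves from a protonated ether (an oxonium ion, R–O(H)R'⁺).
(In practice CH₃CH₂–O(H)CH₃⁺ is made from CH₃CH₂–OCH₃ by protonation with concentrated HI, allowing neutral methanol, rather than methoxide, to depart.)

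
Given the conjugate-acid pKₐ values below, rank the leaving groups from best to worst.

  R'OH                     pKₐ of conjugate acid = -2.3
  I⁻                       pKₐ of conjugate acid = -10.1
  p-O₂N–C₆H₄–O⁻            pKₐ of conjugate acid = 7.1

Lower conjugate-acid pKₐ ⇒ weaker base ⇒ better leaving group.
Sorting by the given values: I⁻ (-10.1), R'OH (-2.3), p-O₂N–C₆H₄–O⁻ (7.1).

I⁻ > R'OH > p-O₂N–C₆H₄–O⁻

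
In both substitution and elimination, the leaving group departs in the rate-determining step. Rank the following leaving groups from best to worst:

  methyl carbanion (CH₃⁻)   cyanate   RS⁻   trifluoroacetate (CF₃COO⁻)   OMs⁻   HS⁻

Rank by basicity of the departing species: weakest base leaves most easily.
OMs⁻: pKₐ(CH₃SO₃H (MsOH)) ≈ -1.9 — resonance-delocalised alkanesulfonate
trifluoroacetate (CF₃COO⁻): pKₐ(CF₃COOH) ≈ 0.2
cyanate: pKₐ(HOCN) ≈ 3.5 — resonance between N and O
HS⁻: pKₐ(H₂S) ≈ 7 — larger and more polarisable than the oxygen analogue
RS⁻: pKₐ(RSH (a thiol)) ≈ 10.5
methyl carbanion (CH₃⁻): pKₐ(CH₄) ≈ 48

OMs⁻ > trifluoroacetate (CF₃COO⁻) > cyanate > HS⁻ > RS⁻ > methyl carbanion (CH₃⁻)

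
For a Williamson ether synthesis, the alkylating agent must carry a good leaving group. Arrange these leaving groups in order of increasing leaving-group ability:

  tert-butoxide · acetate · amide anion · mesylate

amide anion < tert-butoxide < acetate < mesylate

A good leaving group is a weak base: the lower the pKₐ of its conjugate acid, the more readily it departs.
mesylate: pKₐ(CH₃SO₃H (MsOH)) ≈ -1.9
acetate: pKₐ(CH₃COOH) ≈ 4.8
tert-butoxide: pKₐ(t-BuOH) ≈ 18
amide anion: pKₐ(NH₃) ≈ 38
The question asks for worst first, so the sequence is read in increasing leaving-group ability.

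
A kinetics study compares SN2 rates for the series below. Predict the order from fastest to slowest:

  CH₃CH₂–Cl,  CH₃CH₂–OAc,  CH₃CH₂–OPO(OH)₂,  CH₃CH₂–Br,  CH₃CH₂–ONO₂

Identical carbon frameworks mean the comparison reduces to leaving-group quality.
The more stable X⁻ (or X) is on its own — i.e. the weaker a base it is — the better a leaving group it makes.
CH₃CH₂–Br loses Br⁻: pKₐ(HBr) ≈ -9
CH₃CH₂–Cl loses Cl⁻: pKₐ(HCl) ≈ -7
CH₃CH₂–ONO₂ loses NO₃⁻: pKₐ(HNO₃) ≈ -1.3
CH₃CH₂–OPO(OH)₂ loses H₂PO₄⁻: pKₐ(H₃PO₄) ≈ 2.1
CH₃CH₂–OAc loses AcO⁻: pKₐ(CH₃COOH) ≈ 4.8

CH₃CH₂–Br > CH₃CH₂–Cl > CH₃CH₂–ONO₂ > CH₃CH₂–OPO(OH)₂ > CH₃CH₂–OAc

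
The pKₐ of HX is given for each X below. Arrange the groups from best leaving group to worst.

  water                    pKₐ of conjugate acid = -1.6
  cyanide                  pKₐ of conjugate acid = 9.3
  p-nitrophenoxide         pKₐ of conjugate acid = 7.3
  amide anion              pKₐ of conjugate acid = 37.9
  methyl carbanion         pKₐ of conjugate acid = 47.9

Lower conjugate-acid pKₐ ⇒ weaker base ⇒ better leaving group.
Sorting by the given values: water (-1.6), p-nitrophenoxide (7.3), cyanide (9.3), amide anion (37.9), methyl carbanion (47.9).

water > p-nitrophenoxide > cyanide > amide anion > methyl carbanion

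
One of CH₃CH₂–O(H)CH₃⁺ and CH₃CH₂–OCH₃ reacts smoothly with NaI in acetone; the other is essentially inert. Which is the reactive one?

CH₃CH₂–O(H)CH₃⁺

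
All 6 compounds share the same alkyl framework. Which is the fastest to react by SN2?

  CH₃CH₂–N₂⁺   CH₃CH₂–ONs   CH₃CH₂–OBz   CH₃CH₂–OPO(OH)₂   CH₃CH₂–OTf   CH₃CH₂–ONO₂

CH₃CH₂–N₂⁺

Identical carbon frameworks mean the comparison reduces to leaving-group quality.
A good leaving group is a weak base: the lower the pKₐ of its conjugate acid, the more readily it departs.
CH₃CH₂–N₂⁺ loses N₂: no meaningful conjugate acid; N₂ departs as an exceptionally stable neutral molecule
CH₃CH₂–OTf loses OTf⁻: pKₐ(CF₃SO₃H (triflic acid)) ≈ -14
CH₃CH₂–ONs loses ONs⁻: pKₐ(p-O₂NC₆H₄SO₃H) ≈ -3.5
CH₃CH₂–ONO₂ loses NO₃⁻: pKₐ(HNO₃) ≈ -1.3
CH₃CH₂–OPO(OH)₂ loses H₂PO₄⁻: pKₐ(H₃PO₄) ≈ 2.1
CH₃CH₂–OBz loses PhCOO⁻: pKₐ(C₆H₅COOH) ≈ 4.2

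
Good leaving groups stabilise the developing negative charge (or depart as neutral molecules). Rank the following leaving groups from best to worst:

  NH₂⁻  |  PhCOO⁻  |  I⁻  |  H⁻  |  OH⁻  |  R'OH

I⁻ > R'OH > PhCOO⁻ > OH⁻ > H⁻ > NH₂⁻

A good leaving group is a weak base: the lower the pKₐ of its conjugate acid, the more readily it departs.
I⁻: pKₐ(HI) ≈ -10
R'OH: pKₐ(R'OH₂⁺) ≈ -2.4
PhCOO⁻: pKₐ(C₆H₅COOH) ≈ 4.2
OH⁻: pKₐ(H₂O) ≈ 15.7
H⁻: pKₐ(H₂) ≈ 36
NH₂⁻: pKₐ(NH₃) ≈ 38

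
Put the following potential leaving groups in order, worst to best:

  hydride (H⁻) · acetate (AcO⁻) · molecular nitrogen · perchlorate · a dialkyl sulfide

hydride (H⁻) < acetate (AcO⁻) < a dialkyl sulfide < perchlorate < molecular nitrogen

molecular nitrogen: no meaningful conjugate acid; N₂ departs as an exceptionally stable neutral molecule
perchlorate: pKₐ(HClO₄) ≈ -10
a dialkyl sulfide: pKₐ(R'₂SH⁺) ≈ -7
acetate (AcO⁻): pKₐ(CH₃COOH) ≈ 4.8
hydride (H⁻): pKₐ(H₂) ≈ 36
The question asks for worst first, so the sequence is read in increasing leaving-group ability.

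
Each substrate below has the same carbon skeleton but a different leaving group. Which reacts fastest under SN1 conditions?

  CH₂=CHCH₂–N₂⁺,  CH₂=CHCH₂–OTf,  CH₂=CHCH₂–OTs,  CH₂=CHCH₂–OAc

CH₂=CHCH₂–N₂⁺

With the same alkyl group throughout, only the leaving group differentiates the rates.
The more stable X⁻ (or X) is on its own — i.e. the weaker a base it is — the better a leaving group it makes.
CH₂=CHCH₂–N₂⁺ loses N₂: no meaningful conjugate acid; N₂ departs as an exceptionally stable neutral molecule
CH₂=CHCH₂–OTf loses OTf⁻: pKₐ(CF₃SO₃H (triflic acid)) ≈ -14
CH₂=CHCH₂–OTs loses OTs⁻: pKₐ(p-CH₃C₆H₄SO₃H (TsOH)) ≈ -2.8
CH₂=CHCH₂–OAc loses AcO⁻: pKₐ(CH₃COOH) ≈ 4.8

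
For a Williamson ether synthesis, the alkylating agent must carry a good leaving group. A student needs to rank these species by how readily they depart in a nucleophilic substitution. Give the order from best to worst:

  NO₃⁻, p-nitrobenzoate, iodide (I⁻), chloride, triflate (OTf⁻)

triflate (OTf⁻) > iodide (I⁻) > chloride > NO₃⁻ > p-nitrobenzoate

triflate (OTf⁻): pKₐ(CF₃SO₃H (triflic acid)) ≈ -14
iodide (I⁻): pKₐ(HI) ≈ -10
chloride: pKₐ(HCl) ≈ -7
NO₃⁻: pKₐ(HNO₃) ≈ -1.3
p-nitrobenzoate: pKₐ(p-nitrobenzoic acid) ≈ 3.4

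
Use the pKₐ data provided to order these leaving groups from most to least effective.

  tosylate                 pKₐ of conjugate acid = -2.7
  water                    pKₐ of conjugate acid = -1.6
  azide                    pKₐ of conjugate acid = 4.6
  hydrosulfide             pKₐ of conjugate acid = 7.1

Lower conjugate-acid pKₐ ⇒ weaker base ⇒ better leaving group.
Sorting by the given values: tosylate (-2.7), water (-1.6), azide (4.6), hydrosulfide (7.1).

tosylate > water > azide > hydrosulfide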